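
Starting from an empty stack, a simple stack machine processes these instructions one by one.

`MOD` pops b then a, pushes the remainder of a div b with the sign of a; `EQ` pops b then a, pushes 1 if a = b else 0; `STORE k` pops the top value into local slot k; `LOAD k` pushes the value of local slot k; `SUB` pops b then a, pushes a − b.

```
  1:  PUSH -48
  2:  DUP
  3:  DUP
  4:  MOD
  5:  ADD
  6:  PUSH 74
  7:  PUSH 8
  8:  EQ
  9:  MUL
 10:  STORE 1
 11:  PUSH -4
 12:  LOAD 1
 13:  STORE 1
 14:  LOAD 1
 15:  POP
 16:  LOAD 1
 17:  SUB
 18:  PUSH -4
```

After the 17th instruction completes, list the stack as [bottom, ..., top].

[-4]

PUSH -48  [-48]
DUP       [-48, -48]
DUP       [-48, -48, -48]
MOD       [-48, 0]
ADD       [-48]
PUSH 74   [-48, 74]
PUSH 8    [-48, 74, 8]
EQ        [-48, 0]
MUL       [0]
STORE 1   []
PUSH -4   [-4]
LOAD 1    [-4, 0]
STORE 1   [-4]
LOAD 1    [-4, 0]
POP       [-4]
LOAD 1    [-4, 0]
SUB       [-4]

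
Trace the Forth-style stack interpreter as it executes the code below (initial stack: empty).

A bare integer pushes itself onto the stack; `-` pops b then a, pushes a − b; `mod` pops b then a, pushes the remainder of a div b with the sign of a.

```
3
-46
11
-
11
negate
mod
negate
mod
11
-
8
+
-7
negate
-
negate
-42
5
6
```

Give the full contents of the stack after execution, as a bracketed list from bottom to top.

[9, -42, 5, 6]

3       3
-46     3 -46
11      3 -46 11
-       3 -57
11      3 -57 11
negate  3 -57 -11
mod     3 -2
negate  3 2
mod     1
11      1 11
-       -10
8       -10 8
+       -2
-7      -2 -7
negate  -2 7
-       -9
negate  9
-42     9 -42
5       9 -42 5
6       9 -42 5 6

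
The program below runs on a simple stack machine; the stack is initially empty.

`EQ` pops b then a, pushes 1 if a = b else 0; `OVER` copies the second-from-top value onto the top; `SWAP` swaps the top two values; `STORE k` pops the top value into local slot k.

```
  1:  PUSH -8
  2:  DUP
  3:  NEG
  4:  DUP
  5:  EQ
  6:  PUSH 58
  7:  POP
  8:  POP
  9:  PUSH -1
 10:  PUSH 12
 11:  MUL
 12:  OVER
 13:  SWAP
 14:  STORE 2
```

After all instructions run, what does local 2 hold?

PUSH -8 : [-8]
DUP     : [-8, -8]
NEG     : [-8, 8]
DUP     : [-8, 8, 8]
EQ      : [-8, 1]
PUSH 58 : [-8, 1, 58]
POP     : [-8, 1]
POP     : [-8]
PUSH -1 : [-8, -1]
PUSH 12 : [-8, -1, 12]
MUL     : [-8, -12]
OVER    : [-8, -12, -8]
SWAP    : [-8, -8, -12]
STORE 2 : [-8, -8]

-12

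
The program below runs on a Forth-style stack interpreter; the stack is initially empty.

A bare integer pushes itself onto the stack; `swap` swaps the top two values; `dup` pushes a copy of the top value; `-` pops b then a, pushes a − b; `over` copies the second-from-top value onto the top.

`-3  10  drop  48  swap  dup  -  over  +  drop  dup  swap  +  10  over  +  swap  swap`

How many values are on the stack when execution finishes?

-3   -> [-3]
10   -> [-3, 10]
drop -> [-3]
48   -> [-3, 48]
swap -> [48, -3]
dup  -> [48, -3, -3]
-    -> [48, 0]
over -> [48, 0, 48]
+    -> [48, 48]
drop -> [48]
dup  -> [48, 48]
swap -> [48, 48]
+    -> [96]
10   -> [96, 10]
over -> [96, 10, 96]
+    -> [96, 106]
swap -> [106, 96]
swap -> [96, 106]

2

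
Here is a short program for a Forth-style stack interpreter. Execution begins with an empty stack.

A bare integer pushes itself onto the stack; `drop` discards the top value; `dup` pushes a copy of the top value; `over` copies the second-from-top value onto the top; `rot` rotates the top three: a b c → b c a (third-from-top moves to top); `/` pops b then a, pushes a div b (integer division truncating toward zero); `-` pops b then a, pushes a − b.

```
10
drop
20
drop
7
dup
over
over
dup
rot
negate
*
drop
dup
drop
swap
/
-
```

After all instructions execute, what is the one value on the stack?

10      [10]
drop    []
20      [20]
drop    []
7       [7]
dup     [7, 7]
over    [7, 7, 7]
over    [7, 7, 7, 7]
dup     [7, 7, 7, 7, 7]
rot     [7, 7, 7, 7, 7]
negate  [7, 7, 7, 7, -7]
*       [7, 7, 7, -49]
drop    [7, 7, 7]
dup     [7, 7, 7, 7]
drop    [7, 7, 7]
swap    [7, 7, 7]
/       [7, 1]
-       [6]

6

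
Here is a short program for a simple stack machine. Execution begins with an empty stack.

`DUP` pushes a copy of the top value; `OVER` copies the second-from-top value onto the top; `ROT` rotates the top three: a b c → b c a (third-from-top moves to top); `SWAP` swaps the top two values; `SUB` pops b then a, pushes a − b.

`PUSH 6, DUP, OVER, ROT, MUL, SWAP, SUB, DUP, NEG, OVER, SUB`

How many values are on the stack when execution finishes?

PUSH 6 : 6
DUP    : 6 6
OVER   : 6 6 6
ROT    : 6 6 6
MUL    : 6 36
SWAP   : 36 6
SUB    : 30
DUP    : 30 30
NEG    : 30 -30
OVER   : 30 -30 30
SUB    : 30 -60

2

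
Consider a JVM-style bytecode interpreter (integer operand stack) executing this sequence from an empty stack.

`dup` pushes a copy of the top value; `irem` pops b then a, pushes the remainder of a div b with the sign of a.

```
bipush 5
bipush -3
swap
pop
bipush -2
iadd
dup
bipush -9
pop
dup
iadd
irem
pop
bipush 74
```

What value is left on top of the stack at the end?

74

bipush 5  : 5
bipush -3 : 5 -3
swap      : -3 5
pop       : -3
bipush -2 : -3 -2
iadd      : -5
dup       : -5 -5
bipush -9 : -5 -5 -9
pop       : -5 -5
dup       : -5 -5 -5
iadd      : -5 -10
irem      : -5
pop       : (empty)
bipush 74 : 74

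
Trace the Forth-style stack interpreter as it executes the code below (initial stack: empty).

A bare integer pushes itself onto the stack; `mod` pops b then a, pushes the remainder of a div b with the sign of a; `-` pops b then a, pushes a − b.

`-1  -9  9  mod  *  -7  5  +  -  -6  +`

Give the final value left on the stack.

-1   -1
-9   -1 -9
9    -1 -9 9
mod  -1 0
*    0
-7   0 -7
5    0 -7 5
+    0 -2
-    2
-6   2 -6
+    -4

-4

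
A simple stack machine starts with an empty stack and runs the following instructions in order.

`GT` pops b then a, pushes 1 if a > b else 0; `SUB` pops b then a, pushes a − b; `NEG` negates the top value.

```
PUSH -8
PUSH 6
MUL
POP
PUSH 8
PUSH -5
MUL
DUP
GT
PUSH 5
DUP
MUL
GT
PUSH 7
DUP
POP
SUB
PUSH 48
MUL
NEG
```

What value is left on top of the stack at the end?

PUSH -8 : -8
PUSH 6  : -8 6
MUL     : -48
POP     : (empty)
PUSH 8  : 8
PUSH -5 : 8 -5
MUL     : -40
DUP     : -40 -40
GT      : 0
PUSH 5  : 0 5
DUP     : 0 5 5
MUL     : 0 25
GT      : 0
PUSH 7  : 0 7
DUP     : 0 7 7
POP     : 0 7
SUB     : -7
PUSH 48 : -7 48
MUL     : -336
NEG     : 336

336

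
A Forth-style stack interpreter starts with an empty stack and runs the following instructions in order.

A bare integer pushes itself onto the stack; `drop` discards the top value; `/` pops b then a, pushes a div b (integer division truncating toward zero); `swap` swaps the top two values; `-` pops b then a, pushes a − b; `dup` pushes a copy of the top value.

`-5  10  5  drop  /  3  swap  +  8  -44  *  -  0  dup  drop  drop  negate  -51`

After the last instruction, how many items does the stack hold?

-5      -5
10      -5 10
5       -5 10 5
drop    -5 10
/       0
3       0 3
swap    3 0
+       3
8       3 8
-44     3 8 -44
*       3 -352
-       355
0       355 0
dup     355 0 0
drop    355 0
drop    355
negate  -355
-51     -355 -51

2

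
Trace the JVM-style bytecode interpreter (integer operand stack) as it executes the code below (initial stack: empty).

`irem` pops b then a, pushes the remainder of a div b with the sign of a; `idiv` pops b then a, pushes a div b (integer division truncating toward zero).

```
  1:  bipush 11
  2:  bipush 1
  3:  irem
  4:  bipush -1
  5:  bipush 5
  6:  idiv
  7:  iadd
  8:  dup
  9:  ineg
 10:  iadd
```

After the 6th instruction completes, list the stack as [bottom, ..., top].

[0, 0]

bipush 11 : 11
bipush 1  : 11 1
irem      : 0
bipush -1 : 0 -1
bipush 5  : 0 -1 5
idiv      : 0 0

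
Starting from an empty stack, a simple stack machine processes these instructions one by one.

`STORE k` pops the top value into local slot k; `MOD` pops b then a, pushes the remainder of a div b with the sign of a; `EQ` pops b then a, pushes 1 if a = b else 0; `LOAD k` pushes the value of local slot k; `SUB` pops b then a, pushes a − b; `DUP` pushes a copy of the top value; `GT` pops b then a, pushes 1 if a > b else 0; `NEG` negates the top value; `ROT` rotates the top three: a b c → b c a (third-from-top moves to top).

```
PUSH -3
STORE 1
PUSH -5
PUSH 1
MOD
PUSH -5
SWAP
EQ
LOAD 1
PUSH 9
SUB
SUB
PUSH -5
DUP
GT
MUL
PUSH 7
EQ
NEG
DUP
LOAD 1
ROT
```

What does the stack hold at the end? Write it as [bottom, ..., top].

PUSH -3 → -3
STORE 1 → (empty)
PUSH -5 → -5
PUSH 1  → -5 1
MOD     → 0
PUSH -5 → 0 -5
SWAP    → -5 0
EQ      → 0
LOAD 1  → 0 -3
PUSH 9  → 0 -3 9
SUB     → 0 -12
SUB     → 12
PUSH -5 → 12 -5
DUP     → 12 -5 -5
GT      → 12 0
MUL     → 0
PUSH 7  → 0 7
EQ      → 0
NEG     → 0
DUP     → 0 0
LOAD 1  → 0 0 -3
ROT     → 0 -3 0

[0, -3, 0]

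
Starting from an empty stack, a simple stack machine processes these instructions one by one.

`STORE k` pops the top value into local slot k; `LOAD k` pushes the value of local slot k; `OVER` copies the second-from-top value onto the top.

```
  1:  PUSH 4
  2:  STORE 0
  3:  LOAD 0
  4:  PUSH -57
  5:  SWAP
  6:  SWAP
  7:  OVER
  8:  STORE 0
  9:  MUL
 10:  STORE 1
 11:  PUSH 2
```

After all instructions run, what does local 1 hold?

-228

PUSH 4   -> [4]
STORE 0  -> []
LOAD 0   -> [4]
PUSH -57 -> [4, -57]
SWAP     -> [-57, 4]
SWAP     -> [4, -57]
OVER     -> [4, -57, 4]
STORE 0  -> [4, -57]
MUL      -> [-228]
STORE 1  -> []
PUSH 2   -> [2]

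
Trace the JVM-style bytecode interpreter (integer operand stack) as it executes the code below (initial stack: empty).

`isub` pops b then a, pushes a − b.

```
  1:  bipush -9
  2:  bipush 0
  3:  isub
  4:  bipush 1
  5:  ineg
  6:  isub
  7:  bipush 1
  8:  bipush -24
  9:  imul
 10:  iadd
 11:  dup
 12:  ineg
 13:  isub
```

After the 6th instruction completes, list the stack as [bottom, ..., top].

[-8]

bipush -9 : -9
bipush 0  : -9 0
isub      : -9
bipush 1  : -9 1
ineg      : -9 -1
isub      : -8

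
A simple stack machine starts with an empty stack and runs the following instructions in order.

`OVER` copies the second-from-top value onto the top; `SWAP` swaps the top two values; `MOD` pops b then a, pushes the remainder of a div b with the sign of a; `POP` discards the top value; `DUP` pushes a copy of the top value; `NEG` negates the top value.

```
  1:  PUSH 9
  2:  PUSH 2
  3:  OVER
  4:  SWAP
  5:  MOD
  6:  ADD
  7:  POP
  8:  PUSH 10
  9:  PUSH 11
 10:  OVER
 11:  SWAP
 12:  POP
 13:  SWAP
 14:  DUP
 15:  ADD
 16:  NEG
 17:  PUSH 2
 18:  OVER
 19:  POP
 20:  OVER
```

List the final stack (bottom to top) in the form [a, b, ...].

[10, -20, 2, -20]

PUSH 9  : [9]
PUSH 2  : [9, 2]
OVER    : [9, 2, 9]
SWAP    : [9, 9, 2]
MOD     : [9, 1]
ADD     : [10]
POP     : []
PUSH 10 : [10]
PUSH 11 : [10, 11]
OVER    : [10, 11, 10]
SWAP    : [10, 10, 11]
POP     : [10, 10]
SWAP    : [10, 10]
DUP     : [10, 10, 10]
ADD     : [10, 20]
NEG     : [10, -20]
PUSH 2  : [10, -20, 2]
OVER    : [10, -20, 2, -20]
POP     : [10, -20, 2]
OVER    : [10, -20, 2, -20]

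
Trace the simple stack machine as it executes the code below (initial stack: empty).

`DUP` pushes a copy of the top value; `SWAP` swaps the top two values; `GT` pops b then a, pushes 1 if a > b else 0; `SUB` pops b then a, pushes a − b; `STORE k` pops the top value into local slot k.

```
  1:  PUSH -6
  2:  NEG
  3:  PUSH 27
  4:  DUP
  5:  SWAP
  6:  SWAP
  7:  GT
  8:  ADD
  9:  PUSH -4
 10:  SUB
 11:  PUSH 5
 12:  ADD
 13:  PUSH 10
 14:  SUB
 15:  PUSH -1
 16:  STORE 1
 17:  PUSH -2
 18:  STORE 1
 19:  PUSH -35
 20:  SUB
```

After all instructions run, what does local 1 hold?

PUSH -6  : [-6]
NEG      : [6]
PUSH 27  : [6, 27]
DUP      : [6, 27, 27]
SWAP     : [6, 27, 27]
SWAP     : [6, 27, 27]
GT       : [6, 0]
ADD      : [6]
PUSH -4  : [6, -4]
SUB      : [10]
PUSH 5   : [10, 5]
ADD      : [15]
PUSH 10  : [15, 10]
SUB      : [5]
PUSH -1  : [5, -1]
STORE 1  : [5]
PUSH -2  : [5, -2]
STORE 1  : [5]
PUSH -35 : [5, -35]
SUB      : [40]

-2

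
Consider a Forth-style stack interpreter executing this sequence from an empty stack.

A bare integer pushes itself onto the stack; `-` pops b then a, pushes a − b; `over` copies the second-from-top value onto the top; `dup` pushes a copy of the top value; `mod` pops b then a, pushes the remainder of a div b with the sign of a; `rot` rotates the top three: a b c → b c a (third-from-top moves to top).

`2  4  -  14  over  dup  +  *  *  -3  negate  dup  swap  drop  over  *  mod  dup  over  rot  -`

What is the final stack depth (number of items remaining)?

2      → [2]
4      → [2, 4]
-      → [-2]
14     → [-2, 14]
over   → [-2, 14, -2]
dup    → [-2, 14, -2, -2]
+      → [-2, 14, -4]
*      → [-2, -56]
*      → [112]
-3     → [112, -3]
negate → [112, 3]
dup    → [112, 3, 3]
swap   → [112, 3, 3]
drop   → [112, 3]
over   → [112, 3, 112]
*      → [112, 336]
mod    → [112]
dup    → [112, 112]
over   → [112, 112, 112]
rot    → [112, 112, 112]
-      → [112, 0]

2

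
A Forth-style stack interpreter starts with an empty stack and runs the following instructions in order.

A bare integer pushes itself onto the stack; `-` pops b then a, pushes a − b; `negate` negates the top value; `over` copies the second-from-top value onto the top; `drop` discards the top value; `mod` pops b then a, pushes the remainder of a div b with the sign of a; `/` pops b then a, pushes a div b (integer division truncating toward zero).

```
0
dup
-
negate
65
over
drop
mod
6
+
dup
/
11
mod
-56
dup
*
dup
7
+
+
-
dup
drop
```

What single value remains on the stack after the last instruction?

0      → [0]
dup    → [0, 0]
-      → [0]
negate → [0]
65     → [0, 65]
over   → [0, 65, 0]
drop   → [0, 65]
mod    → [0]
6      → [0, 6]
+      → [6]
dup    → [6, 6]
/      → [1]
11     → [1, 11]
mod    → [1]
-56    → [1, -56]
dup    → [1, -56, -56]
*      → [1, 3136]
dup    → [1, 3136, 3136]
7      → [1, 3136, 3136, 7]
+      → [1, 3136, 3143]
+      → [1, 6279]
-      → [-6278]
dup    → [-6278, -6278]
drop   → [-6278]

-6278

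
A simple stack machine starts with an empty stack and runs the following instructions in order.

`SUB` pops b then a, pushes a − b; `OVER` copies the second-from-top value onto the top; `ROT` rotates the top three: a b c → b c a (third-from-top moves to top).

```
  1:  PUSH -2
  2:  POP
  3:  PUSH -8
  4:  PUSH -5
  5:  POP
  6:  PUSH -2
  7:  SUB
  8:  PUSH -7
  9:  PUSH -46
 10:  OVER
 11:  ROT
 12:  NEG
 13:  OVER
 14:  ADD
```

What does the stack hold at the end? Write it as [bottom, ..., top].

[-6, -46, -7, 0]

PUSH -2  : -2
POP      : (empty)
PUSH -8  : -8
PUSH -5  : -8 -5
POP      : -8
PUSH -2  : -8 -2
SUB      : -6
PUSH -7  : -6 -7
PUSH -46 : -6 -7 -46
OVER     : -6 -7 -46 -7
ROT      : -6 -46 -7 -7
NEG      : -6 -46 -7 7
OVER     : -6 -46 -7 7 -7
ADD      : -6 -46 -7 0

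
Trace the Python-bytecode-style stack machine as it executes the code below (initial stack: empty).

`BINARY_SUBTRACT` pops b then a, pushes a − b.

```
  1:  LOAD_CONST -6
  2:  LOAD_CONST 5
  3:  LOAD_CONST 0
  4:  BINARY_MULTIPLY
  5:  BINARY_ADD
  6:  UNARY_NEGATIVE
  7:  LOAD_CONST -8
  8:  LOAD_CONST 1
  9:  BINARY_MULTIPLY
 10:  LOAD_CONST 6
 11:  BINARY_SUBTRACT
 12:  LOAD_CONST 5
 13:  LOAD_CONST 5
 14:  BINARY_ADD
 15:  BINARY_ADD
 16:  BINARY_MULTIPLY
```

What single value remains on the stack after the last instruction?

LOAD_CONST -6    -6
LOAD_CONST 5     -6 5
LOAD_CONST 0     -6 5 0
BINARY_MULTIPLY  -6 0
BINARY_ADD       -6
UNARY_NEGATIVE   6
LOAD_CONST -8    6 -8
LOAD_CONST 1     6 -8 1
BINARY_MULTIPLY  6 -8
LOAD_CONST 6     6 -8 6
BINARY_SUBTRACT  6 -14
LOAD_CONST 5     6 -14 5
LOAD_CONST 5     6 -14 5 5
BINARY_ADD       6 -14 10
BINARY_ADD       6 -4
BINARY_MULTIPLY  -24

-24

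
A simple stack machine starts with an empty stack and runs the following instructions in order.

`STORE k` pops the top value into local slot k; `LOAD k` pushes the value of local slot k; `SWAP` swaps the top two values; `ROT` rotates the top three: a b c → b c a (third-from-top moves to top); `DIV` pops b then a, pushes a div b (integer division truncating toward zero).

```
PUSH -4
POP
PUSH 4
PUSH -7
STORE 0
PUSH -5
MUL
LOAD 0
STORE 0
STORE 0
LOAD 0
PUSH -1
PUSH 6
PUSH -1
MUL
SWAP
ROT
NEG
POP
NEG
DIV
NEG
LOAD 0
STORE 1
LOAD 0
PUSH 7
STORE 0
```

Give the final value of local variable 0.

7

PUSH -4 -> [-4]
POP     -> []
PUSH 4  -> [4]
PUSH -7 -> [4, -7]
STORE 0 -> [4]
PUSH -5 -> [4, -5]
MUL     -> [-20]
LOAD 0  -> [-20, -7]
STORE 0 -> [-20]
STORE 0 -> []
LOAD 0  -> [-20]
PUSH -1 -> [-20, -1]
PUSH 6  -> [-20, -1, 6]
PUSH -1 -> [-20, -1, 6, -1]
MUL     -> [-20, -1, -6]
SWAP    -> [-20, -6, -1]
ROT     -> [-6, -1, -20]
NEG     -> [-6, -1, 20]
POP     -> [-6, -1]
NEG     -> [-6, 1]
DIV     -> [-6]
NEG     -> [6]
LOAD 0  -> [6, -20]
STORE 1 -> [6]
LOAD 0  -> [6, -20]
PUSH 7  -> [6, -20, 7]
STORE 0 -> [6, -20]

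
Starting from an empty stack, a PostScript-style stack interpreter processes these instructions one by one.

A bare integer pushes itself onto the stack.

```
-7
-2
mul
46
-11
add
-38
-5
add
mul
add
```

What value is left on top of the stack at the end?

-1491

-7  -> [-7]
-2  -> [-7, -2]
mul -> [14]
46  -> [14, 46]
-11 -> [14, 46, -11]
add -> [14, 35]
-38 -> [14, 35, -38]
-5  -> [14, 35, -38, -5]
add -> [14, 35, -43]
mul -> [14, -1505]
add -> [-1491]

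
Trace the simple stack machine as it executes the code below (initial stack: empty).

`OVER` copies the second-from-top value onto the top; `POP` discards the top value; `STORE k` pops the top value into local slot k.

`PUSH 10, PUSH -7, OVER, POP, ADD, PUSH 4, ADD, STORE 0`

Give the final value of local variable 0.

PUSH 10 → [10]
PUSH -7 → [10, -7]
OVER    → [10, -7, 10]
POP     → [10, -7]
ADD     → [3]
PUSH 4  → [3, 4]
ADD     → [7]
STORE 0 → []

7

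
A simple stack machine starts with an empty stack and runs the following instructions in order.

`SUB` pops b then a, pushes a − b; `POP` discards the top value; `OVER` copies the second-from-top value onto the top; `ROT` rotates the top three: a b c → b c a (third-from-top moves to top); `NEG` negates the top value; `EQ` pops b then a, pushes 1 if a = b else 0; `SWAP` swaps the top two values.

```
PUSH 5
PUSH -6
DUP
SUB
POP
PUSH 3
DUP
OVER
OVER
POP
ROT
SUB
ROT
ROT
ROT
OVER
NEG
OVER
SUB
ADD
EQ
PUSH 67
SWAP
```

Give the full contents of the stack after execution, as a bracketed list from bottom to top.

[5, 67, 0]

PUSH 5  -> [5]
PUSH -6 -> [5, -6]
DUP     -> [5, -6, -6]
SUB     -> [5, 0]
POP     -> [5]
PUSH 3  -> [5, 3]
DUP     -> [5, 3, 3]
OVER    -> [5, 3, 3, 3]
OVER    -> [5, 3, 3, 3, 3]
POP     -> [5, 3, 3, 3]
ROT     -> [5, 3, 3, 3]
SUB     -> [5, 3, 0]
ROT     -> [3, 0, 5]
ROT     -> [0, 5, 3]
ROT     -> [5, 3, 0]
OVER    -> [5, 3, 0, 3]
NEG     -> [5, 3, 0, -3]
OVER    -> [5, 3, 0, -3, 0]
SUB     -> [5, 3, 0, -3]
ADD     -> [5, 3, -3]
EQ      -> [5, 0]
PUSH 67 -> [5, 0, 67]
SWAP    -> [5, 67, 0]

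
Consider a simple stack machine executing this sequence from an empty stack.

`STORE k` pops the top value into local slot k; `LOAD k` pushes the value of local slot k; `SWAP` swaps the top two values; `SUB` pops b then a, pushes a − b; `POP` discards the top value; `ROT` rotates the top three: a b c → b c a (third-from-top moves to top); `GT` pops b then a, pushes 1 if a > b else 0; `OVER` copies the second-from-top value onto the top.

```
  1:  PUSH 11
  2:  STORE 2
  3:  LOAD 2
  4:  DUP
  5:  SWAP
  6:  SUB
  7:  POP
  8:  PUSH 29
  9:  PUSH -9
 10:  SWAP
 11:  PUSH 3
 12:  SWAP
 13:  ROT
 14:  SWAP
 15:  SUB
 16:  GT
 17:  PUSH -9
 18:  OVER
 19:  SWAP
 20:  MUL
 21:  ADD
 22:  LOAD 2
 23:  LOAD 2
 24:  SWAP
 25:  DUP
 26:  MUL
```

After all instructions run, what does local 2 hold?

11

PUSH 11 : [11]
STORE 2 : []
LOAD 2  : [11]
DUP     : [11, 11]
SWAP    : [11, 11]
SUB     : [0]
POP     : []
PUSH 29 : [29]
PUSH -9 : [29, -9]
SWAP    : [-9, 29]
PUSH 3  : [-9, 29, 3]
SWAP    : [-9, 3, 29]
ROT     : [3, 29, -9]
SWAP    : [3, -9, 29]
SUB     : [3, -38]
GT      : [1]
PUSH -9 : [1, -9]
OVER    : [1, -9, 1]
SWAP    : [1, 1, -9]
MUL     : [1, -9]
ADD     : [-8]
LOAD 2  : [-8, 11]
LOAD 2  : [-8, 11, 11]
SWAP    : [-8, 11, 11]
DUP     : [-8, 11, 11, 11]
MUL     : [-8, 11, 121]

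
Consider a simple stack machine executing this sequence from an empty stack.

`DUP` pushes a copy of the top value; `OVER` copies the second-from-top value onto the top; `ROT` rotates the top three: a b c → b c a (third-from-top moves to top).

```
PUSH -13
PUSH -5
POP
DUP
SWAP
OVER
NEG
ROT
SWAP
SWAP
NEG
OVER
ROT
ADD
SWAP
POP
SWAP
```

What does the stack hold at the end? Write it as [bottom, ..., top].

PUSH -13 → [-13]
PUSH -5  → [-13, -5]
POP      → [-13]
DUP      → [-13, -13]
SWAP     → [-13, -13]
OVER     → [-13, -13, -13]
NEG      → [-13, -13, 13]
ROT      → [-13, 13, -13]
SWAP     → [-13, -13, 13]
SWAP     → [-13, 13, -13]
NEG      → [-13, 13, 13]
OVER     → [-13, 13, 13, 13]
ROT      → [-13, 13, 13, 13]
ADD      → [-13, 13, 26]
SWAP     → [-13, 26, 13]
POP      → [-13, 26]
SWAP     → [26, -13]

[26, -13]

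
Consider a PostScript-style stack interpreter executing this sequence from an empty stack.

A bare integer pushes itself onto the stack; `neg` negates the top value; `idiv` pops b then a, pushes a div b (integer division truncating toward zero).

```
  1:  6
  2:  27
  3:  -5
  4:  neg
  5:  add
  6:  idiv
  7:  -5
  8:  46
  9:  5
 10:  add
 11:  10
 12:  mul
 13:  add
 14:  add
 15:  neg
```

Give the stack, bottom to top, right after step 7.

[0, -5]

6    -> [6]
27   -> [6, 27]
-5   -> [6, 27, -5]
neg  -> [6, 27, 5]
add  -> [6, 32]
idiv -> [0]
-5   -> [0, -5]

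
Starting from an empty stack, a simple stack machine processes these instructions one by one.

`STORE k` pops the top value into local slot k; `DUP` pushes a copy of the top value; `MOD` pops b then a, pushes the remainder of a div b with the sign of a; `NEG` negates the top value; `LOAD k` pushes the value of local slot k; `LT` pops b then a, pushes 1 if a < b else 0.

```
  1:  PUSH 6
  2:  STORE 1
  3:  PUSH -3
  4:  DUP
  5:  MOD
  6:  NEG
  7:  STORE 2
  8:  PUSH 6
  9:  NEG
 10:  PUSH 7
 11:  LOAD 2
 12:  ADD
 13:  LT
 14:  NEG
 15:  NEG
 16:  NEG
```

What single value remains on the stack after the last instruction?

-1

PUSH 6  -> [6]
STORE 1 -> []
PUSH -3 -> [-3]
DUP     -> [-3, -3]
MOD     -> [0]
NEG     -> [0]
STORE 2 -> []
PUSH 6  -> [6]
NEG     -> [-6]
PUSH 7  -> [-6, 7]
LOAD 2  -> [-6, 7, 0]
ADD     -> [-6, 7]
LT      -> [1]
NEG     -> [-1]
NEG     -> [1]
NEG     -> [-1]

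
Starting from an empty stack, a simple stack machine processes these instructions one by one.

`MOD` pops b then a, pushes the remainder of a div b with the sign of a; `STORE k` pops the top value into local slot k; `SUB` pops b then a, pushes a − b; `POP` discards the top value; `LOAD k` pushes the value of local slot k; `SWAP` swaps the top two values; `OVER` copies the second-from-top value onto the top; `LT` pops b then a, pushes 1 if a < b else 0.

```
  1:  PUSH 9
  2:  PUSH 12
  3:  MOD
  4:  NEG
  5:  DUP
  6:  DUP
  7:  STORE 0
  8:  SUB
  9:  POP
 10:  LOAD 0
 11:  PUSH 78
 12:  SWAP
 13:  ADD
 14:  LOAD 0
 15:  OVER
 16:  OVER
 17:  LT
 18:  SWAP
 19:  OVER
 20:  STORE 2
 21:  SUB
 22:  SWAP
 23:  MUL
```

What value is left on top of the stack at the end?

PUSH 9  -> 9
PUSH 12 -> 9 12
MOD     -> 9
NEG     -> -9
DUP     -> -9 -9
DUP     -> -9 -9 -9
STORE 0 -> -9 -9
SUB     -> 0
POP     -> (empty)
LOAD 0  -> -9
PUSH 78 -> -9 78
SWAP    -> 78 -9
ADD     -> 69
LOAD 0  -> 69 -9
OVER    -> 69 -9 69
OVER    -> 69 -9 69 -9
LT      -> 69 -9 0
SWAP    -> 69 0 -9
OVER    -> 69 0 -9 0
STORE 2 -> 69 0 -9
SUB     -> 69 9
SWAP    -> 9 69
MUL     -> 621

621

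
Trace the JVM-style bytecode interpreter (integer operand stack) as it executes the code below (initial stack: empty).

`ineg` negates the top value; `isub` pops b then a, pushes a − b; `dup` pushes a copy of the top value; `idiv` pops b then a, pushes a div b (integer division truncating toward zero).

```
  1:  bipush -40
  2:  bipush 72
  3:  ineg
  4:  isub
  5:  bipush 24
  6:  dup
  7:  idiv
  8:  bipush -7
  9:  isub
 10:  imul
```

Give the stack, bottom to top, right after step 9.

[32, 8]

bipush -40 -> -40
bipush 72  -> -40 72
ineg       -> -40 -72
isub       -> 32
bipush 24  -> 32 24
dup        -> 32 24 24
idiv       -> 32 1
bipush -7  -> 32 1 -7
isub       -> 32 8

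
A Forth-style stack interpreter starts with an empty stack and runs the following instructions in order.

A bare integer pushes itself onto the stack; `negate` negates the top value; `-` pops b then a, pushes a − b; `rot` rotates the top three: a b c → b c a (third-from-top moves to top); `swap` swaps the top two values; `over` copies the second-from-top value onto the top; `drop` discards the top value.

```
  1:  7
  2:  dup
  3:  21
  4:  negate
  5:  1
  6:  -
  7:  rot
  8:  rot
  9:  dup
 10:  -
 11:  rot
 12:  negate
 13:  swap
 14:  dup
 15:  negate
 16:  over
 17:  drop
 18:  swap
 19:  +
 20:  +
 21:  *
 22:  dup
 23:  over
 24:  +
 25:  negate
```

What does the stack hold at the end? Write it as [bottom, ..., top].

[154, -308]

7      : 7
dup    : 7 7
21     : 7 7 21
negate : 7 7 -21
1      : 7 7 -21 1
-      : 7 7 -22
rot    : 7 -22 7
rot    : -22 7 7
dup    : -22 7 7 7
-      : -22 7 0
rot    : 7 0 -22
negate : 7 0 22
swap   : 7 22 0
dup    : 7 22 0 0
negate : 7 22 0 0
over   : 7 22 0 0 0
drop   : 7 22 0 0
swap   : 7 22 0 0
+      : 7 22 0
+      : 7 22
*      : 154
dup    : 154 154
over   : 154 154 154
+      : 154 308
negate : 154 -308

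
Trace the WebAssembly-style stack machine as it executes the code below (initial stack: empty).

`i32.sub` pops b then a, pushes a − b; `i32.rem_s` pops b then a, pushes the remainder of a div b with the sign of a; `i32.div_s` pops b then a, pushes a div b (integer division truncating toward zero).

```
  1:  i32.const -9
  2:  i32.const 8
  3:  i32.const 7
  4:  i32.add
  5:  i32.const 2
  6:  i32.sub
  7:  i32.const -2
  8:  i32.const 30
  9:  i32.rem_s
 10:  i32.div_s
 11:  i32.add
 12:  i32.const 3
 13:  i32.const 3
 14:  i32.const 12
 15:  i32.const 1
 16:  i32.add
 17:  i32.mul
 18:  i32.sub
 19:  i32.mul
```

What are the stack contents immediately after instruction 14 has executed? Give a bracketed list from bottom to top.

i32.const -9  -9
i32.const 8   -9 8
i32.const 7   -9 8 7
i32.add       -9 15
i32.const 2   -9 15 2
i32.sub       -9 13
i32.const -2  -9 13 -2
i32.const 30  -9 13 -2 30
i32.rem_s     -9 13 -2
i32.div_s     -9 -6
i32.add       -15
i32.const 3   -15 3
i32.const 3   -15 3 3
i32.const 12  -15 3 3 12

[-15, 3, 3, 12]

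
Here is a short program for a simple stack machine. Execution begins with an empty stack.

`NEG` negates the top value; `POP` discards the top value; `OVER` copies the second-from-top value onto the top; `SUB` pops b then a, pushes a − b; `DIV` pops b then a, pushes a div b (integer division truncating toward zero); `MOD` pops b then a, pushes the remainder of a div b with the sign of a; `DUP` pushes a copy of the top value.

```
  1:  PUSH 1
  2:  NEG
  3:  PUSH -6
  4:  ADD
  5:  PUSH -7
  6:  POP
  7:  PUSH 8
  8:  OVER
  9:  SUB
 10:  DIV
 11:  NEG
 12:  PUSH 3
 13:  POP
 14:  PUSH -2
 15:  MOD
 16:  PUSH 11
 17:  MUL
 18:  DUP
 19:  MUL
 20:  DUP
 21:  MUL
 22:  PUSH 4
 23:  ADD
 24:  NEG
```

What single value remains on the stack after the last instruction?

PUSH 1  : [1]
NEG     : [-1]
PUSH -6 : [-1, -6]
ADD     : [-7]
PUSH -7 : [-7, -7]
POP     : [-7]
PUSH 8  : [-7, 8]
OVER    : [-7, 8, -7]
SUB     : [-7, 15]
DIV     : [0]
NEG     : [0]
PUSH 3  : [0, 3]
POP     : [0]
PUSH -2 : [0, -2]
MOD     : [0]
PUSH 11 : [0, 11]
MUL     : [0]
DUP     : [0, 0]
MUL     : [0]
DUP     : [0, 0]
MUL     : [0]
PUSH 4  : [0, 4]
ADD     : [4]
NEG     : [-4]

-4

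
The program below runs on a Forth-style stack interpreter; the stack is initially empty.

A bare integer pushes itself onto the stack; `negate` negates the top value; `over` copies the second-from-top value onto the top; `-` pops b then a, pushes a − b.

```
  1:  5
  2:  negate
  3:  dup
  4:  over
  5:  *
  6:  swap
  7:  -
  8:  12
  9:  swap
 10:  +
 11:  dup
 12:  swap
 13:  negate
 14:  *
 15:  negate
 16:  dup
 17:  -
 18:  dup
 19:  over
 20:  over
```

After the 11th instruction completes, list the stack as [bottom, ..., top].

[42, 42]

5      → 5
negate → -5
dup    → -5 -5
over   → -5 -5 -5
*      → -5 25
swap   → 25 -5
-      → 30
12     → 30 12
swap   → 12 30
+      → 42
dup    → 42 42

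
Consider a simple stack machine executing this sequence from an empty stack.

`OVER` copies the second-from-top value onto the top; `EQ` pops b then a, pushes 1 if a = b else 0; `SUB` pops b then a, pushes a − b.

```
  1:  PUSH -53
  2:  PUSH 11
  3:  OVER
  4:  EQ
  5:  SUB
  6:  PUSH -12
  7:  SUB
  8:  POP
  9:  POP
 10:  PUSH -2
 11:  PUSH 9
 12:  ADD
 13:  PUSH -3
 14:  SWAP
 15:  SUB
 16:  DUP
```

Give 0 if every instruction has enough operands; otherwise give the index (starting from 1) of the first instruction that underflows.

9

PUSH -53 : [-53]
PUSH 11  : [-53, 11]
OVER     : [-53, 11, -53]
EQ       : [-53, 0]
SUB      : [-53]
PUSH -12 : [-53, -12]
SUB      : [-41]
POP      : []
POP  — needs 1 operand, stack has 0 → underflow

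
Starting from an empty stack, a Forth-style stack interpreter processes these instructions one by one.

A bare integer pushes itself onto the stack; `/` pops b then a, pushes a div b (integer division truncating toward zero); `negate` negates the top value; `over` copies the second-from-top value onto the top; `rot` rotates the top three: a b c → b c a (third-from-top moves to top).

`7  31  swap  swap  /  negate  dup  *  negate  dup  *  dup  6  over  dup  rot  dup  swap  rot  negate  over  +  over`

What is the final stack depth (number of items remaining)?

7      → 7
31     → 7 31
swap   → 31 7
swap   → 7 31
/      → 0
negate → 0
dup    → 0 0
*      → 0
negate → 0
dup    → 0 0
*      → 0
dup    → 0 0
6      → 0 0 6
over   → 0 0 6 0
dup    → 0 0 6 0 0
rot    → 0 0 0 0 6
dup    → 0 0 0 0 6 6
swap   → 0 0 0 0 6 6
rot    → 0 0 0 6 6 0
negate → 0 0 0 6 6 0
over   → 0 0 0 6 6 0 6
+      → 0 0 0 6 6 6
over   → 0 0 0 6 6 6 6

7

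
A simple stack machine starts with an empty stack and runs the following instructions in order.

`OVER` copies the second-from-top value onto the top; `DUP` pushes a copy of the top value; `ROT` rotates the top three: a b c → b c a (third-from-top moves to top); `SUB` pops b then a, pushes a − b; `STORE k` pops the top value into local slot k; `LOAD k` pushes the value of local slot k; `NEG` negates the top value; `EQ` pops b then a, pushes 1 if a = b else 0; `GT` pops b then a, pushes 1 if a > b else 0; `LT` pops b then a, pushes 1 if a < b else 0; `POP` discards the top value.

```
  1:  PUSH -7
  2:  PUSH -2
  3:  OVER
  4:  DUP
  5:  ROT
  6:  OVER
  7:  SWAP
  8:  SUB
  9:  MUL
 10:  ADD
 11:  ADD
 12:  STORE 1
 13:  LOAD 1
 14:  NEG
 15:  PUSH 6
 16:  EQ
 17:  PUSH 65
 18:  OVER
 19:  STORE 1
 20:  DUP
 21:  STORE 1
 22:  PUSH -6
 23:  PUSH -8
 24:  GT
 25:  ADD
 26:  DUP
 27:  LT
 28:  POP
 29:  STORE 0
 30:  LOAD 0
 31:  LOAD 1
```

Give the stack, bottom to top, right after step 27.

PUSH -7 : [-7]
PUSH -2 : [-7, -2]
OVER    : [-7, -2, -7]
DUP     : [-7, -2, -7, -7]
ROT     : [-7, -7, -7, -2]
OVER    : [-7, -7, -7, -2, -7]
SWAP    : [-7, -7, -7, -7, -2]
SUB     : [-7, -7, -7, -5]
MUL     : [-7, -7, 35]
ADD     : [-7, 28]
ADD     : [21]
STORE 1 : []
LOAD 1  : [21]
NEG     : [-21]
PUSH 6  : [-21, 6]
EQ      : [0]
PUSH 65 : [0, 65]
OVER    : [0, 65, 0]
STORE 1 : [0, 65]
DUP     : [0, 65, 65]
STORE 1 : [0, 65]
PUSH -6 : [0, 65, -6]
PUSH -8 : [0, 65, -6, -8]
GT      : [0, 65, 1]
ADD     : [0, 66]
DUP     : [0, 66, 66]
LT      : [0, 0]

[0, 0]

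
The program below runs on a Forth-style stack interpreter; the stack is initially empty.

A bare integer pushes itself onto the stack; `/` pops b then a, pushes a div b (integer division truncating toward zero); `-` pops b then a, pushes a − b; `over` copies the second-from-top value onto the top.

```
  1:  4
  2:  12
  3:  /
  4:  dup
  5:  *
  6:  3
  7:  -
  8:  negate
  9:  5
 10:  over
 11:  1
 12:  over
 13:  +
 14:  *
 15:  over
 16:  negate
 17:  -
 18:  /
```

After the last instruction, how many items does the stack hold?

4      → [4]
12     → [4, 12]
/      → [0]
dup    → [0, 0]
*      → [0]
3      → [0, 3]
-      → [-3]
negate → [3]
5      → [3, 5]
over   → [3, 5, 3]
1      → [3, 5, 3, 1]
over   → [3, 5, 3, 1, 3]
+      → [3, 5, 3, 4]
*      → [3, 5, 12]
over   → [3, 5, 12, 5]
negate → [3, 5, 12, -5]
-      → [3, 5, 17]
/      → [3, 0]

2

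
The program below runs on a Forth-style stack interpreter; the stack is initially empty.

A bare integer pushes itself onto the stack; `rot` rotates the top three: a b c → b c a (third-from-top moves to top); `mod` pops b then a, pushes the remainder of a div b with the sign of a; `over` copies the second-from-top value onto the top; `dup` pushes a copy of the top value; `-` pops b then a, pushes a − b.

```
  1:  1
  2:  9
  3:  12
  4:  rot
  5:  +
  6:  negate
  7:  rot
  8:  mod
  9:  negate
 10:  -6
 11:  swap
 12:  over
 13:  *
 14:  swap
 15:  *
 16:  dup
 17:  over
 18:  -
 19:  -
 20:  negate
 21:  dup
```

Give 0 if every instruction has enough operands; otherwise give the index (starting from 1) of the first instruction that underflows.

1      → 1
9      → 1 9
12     → 1 9 12
rot    → 9 12 1
+      → 9 13
negate → 9 -13
rot  — needs 3 operands, stack has 2 → underflow

7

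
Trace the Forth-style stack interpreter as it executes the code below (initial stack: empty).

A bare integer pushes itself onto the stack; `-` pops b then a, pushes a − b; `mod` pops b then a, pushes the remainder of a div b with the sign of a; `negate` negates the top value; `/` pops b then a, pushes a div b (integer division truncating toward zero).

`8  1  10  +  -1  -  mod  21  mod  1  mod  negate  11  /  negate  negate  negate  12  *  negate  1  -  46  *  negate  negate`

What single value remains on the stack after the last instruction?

-46

8       [8]
1       [8, 1]
10      [8, 1, 10]
+       [8, 11]
-1      [8, 11, -1]
-       [8, 12]
mod     [8]
21      [8, 21]
mod     [8]
1       [8, 1]
mod     [0]
negate  [0]
11      [0, 11]
/       [0]
negate  [0]
negate  [0]
negate  [0]
12      [0, 12]
*       [0]
negate  [0]
1       [0, 1]
-       [-1]
46      [-1, 46]
*       [-46]
negate  [46]
negate  [-46]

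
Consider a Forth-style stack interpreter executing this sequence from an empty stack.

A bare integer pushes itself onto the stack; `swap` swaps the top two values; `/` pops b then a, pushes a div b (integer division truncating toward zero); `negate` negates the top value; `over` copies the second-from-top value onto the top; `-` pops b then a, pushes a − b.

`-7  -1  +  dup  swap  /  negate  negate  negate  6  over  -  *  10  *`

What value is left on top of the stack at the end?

-7      -7
-1      -7 -1
+       -8
dup     -8 -8
swap    -8 -8
/       1
negate  -1
negate  1
negate  -1
6       -1 6
over    -1 6 -1
-       -1 7
*       -7
10      -7 10
*       -70

-70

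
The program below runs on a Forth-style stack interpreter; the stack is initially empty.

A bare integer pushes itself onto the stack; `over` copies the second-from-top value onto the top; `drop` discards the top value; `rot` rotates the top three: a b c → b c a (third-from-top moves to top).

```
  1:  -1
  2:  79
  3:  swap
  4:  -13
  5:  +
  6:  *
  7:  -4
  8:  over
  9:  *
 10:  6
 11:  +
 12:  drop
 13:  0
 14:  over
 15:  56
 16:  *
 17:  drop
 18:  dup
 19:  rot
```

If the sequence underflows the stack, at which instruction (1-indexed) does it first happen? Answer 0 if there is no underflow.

-1   : [-1]
79   : [-1, 79]
swap : [79, -1]
-13  : [79, -1, -13]
+    : [79, -14]
*    : [-1106]
-4   : [-1106, -4]
over : [-1106, -4, -1106]
*    : [-1106, 4424]
6    : [-1106, 4424, 6]
+    : [-1106, 4430]
drop : [-1106]
0    : [-1106, 0]
over : [-1106, 0, -1106]
56   : [-1106, 0, -1106, 56]
*    : [-1106, 0, -61936]
drop : [-1106, 0]
dup  : [-1106, 0, 0]
rot  : [0, 0, -1106]

0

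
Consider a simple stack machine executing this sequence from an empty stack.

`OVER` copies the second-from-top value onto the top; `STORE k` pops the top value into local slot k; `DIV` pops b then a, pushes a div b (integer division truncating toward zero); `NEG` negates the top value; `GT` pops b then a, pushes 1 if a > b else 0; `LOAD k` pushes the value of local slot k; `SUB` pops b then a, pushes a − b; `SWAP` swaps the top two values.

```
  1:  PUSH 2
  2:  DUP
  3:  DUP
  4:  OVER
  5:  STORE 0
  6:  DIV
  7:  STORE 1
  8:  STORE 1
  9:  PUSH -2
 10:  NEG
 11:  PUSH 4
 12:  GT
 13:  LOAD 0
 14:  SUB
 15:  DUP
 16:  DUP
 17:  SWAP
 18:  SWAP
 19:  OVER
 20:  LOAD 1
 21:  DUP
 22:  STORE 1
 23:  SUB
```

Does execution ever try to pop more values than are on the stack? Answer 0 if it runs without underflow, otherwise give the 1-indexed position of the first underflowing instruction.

PUSH 2  → [2]
DUP     → [2, 2]
DUP     → [2, 2, 2]
OVER    → [2, 2, 2, 2]
STORE 0 → [2, 2, 2]
DIV     → [2, 1]
STORE 1 → [2]
STORE 1 → []
PUSH -2 → [-2]
NEG     → [2]
PUSH 4  → [2, 4]
GT      → [0]
LOAD 0  → [0, 2]
SUB     → [-2]
DUP     → [-2, -2]
DUP     → [-2, -2, -2]
SWAP    → [-2, -2, -2]
SWAP    → [-2, -2, -2]
OVER    → [-2, -2, -2, -2]
LOAD 1  → [-2, -2, -2, -2, 2]
DUP     → [-2, -2, -2, -2, 2, 2]
STORE 1 → [-2, -2, -2, -2, 2]
SUB     → [-2, -2, -2, -4]

0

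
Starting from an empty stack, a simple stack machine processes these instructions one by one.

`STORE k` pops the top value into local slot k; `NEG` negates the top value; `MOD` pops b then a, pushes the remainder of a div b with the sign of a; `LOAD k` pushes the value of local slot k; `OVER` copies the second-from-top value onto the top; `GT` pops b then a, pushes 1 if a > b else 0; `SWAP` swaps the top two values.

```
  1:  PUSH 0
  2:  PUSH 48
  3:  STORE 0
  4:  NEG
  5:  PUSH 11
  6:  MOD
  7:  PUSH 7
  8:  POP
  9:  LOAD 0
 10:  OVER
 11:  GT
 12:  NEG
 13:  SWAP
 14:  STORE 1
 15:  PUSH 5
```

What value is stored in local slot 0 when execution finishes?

PUSH 0  : [0]
PUSH 48 : [0, 48]
STORE 0 : [0]
NEG     : [0]
PUSH 11 : [0, 11]
MOD     : [0]
PUSH 7  : [0, 7]
POP     : [0]
LOAD 0  : [0, 48]
OVER    : [0, 48, 0]
GT      : [0, 1]
NEG     : [0, -1]
SWAP    : [-1, 0]
STORE 1 : [-1]
PUSH 5  : [-1, 5]

48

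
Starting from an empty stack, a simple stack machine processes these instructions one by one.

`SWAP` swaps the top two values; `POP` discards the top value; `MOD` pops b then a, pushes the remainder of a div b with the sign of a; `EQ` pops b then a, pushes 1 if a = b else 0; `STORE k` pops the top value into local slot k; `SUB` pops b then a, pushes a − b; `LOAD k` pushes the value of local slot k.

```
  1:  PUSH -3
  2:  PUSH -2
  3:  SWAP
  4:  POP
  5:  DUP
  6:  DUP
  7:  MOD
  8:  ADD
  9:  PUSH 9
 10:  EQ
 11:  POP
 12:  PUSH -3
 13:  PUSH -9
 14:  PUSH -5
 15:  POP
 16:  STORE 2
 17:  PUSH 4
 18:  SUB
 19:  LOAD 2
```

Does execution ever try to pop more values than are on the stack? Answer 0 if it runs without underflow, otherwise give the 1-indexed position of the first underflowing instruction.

PUSH -3 : [-3]
PUSH -2 : [-3, -2]
SWAP    : [-2, -3]
POP     : [-2]
DUP     : [-2, -2]
DUP     : [-2, -2, -2]
MOD     : [-2, 0]
ADD     : [-2]
PUSH 9  : [-2, 9]
EQ      : [0]
POP     : []
PUSH -3 : [-3]
PUSH -9 : [-3, -9]
PUSH -5 : [-3, -9, -5]
POP     : [-3, -9]
STORE 2 : [-3]
PUSH 4  : [-3, 4]
SUB     : [-7]
LOAD 2  : [-7, -9]

0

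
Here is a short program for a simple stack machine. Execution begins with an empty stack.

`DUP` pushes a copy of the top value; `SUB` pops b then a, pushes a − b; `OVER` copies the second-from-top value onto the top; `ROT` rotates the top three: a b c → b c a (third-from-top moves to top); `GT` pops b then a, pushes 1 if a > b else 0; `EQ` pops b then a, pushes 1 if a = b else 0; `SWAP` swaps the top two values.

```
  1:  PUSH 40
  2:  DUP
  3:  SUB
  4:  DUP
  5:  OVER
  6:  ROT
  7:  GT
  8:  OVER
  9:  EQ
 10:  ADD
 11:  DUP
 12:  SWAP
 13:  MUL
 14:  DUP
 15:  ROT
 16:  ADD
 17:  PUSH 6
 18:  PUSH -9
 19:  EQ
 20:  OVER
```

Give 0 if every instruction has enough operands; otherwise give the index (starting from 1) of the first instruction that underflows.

PUSH 40 → 40
DUP     → 40 40
SUB     → 0
DUP     → 0 0
OVER    → 0 0 0
ROT     → 0 0 0
GT      → 0 0
OVER    → 0 0 0
EQ      → 0 1
ADD     → 1
DUP     → 1 1
SWAP    → 1 1
MUL     → 1
DUP     → 1 1
ROT  — needs 3 operands, stack has 2 → underflow

15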